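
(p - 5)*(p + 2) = p^2 - 3*p - 10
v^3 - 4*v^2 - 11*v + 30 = (v - 5)*(v - 2)*(v + 3)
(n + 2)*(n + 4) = n^2 + 6*n + 8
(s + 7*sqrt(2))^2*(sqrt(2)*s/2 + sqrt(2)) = sqrt(2)*s^3/2 + sqrt(2)*s^2 + 14*s^2 + 28*s + 49*sqrt(2)*s + 98*sqrt(2)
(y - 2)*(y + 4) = y^2 + 2*y - 8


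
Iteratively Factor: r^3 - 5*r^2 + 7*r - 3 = (r - 3)*(r^2 - 2*r + 1) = (r - 3)*(r - 1)*(r - 1)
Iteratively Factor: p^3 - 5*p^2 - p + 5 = (p + 1)*(p^2 - 6*p + 5) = (p - 1)*(p + 1)*(p - 5)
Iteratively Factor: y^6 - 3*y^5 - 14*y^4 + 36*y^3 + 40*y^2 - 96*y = (y - 4)*(y^5 + y^4 - 10*y^3 - 4*y^2 + 24*y) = (y - 4)*(y + 3)*(y^4 - 2*y^3 - 4*y^2 + 8*y) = y*(y - 4)*(y + 3)*(y^3 - 2*y^2 - 4*y + 8) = y*(y - 4)*(y + 2)*(y + 3)*(y^2 - 4*y + 4) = y*(y - 4)*(y - 2)*(y + 2)*(y + 3)*(y - 2)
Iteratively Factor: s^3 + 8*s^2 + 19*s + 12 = (s + 3)*(s^2 + 5*s + 4) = (s + 3)*(s + 4)*(s + 1)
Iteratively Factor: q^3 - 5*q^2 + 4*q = (q - 4)*(q^2 - q) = (q - 4)*(q - 1)*(q)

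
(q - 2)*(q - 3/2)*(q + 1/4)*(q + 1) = q^4 - 9*q^3/4 - 9*q^2/8 + 23*q/8 + 3/4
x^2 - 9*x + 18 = (x - 6)*(x - 3)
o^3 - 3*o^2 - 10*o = o*(o - 5)*(o + 2)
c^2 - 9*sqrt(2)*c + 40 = (c - 5*sqrt(2))*(c - 4*sqrt(2))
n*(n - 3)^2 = n^3 - 6*n^2 + 9*n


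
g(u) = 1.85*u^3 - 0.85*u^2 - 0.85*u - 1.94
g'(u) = 5.55*u^2 - 1.7*u - 0.85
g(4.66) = 162.85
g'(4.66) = 111.75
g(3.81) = 84.80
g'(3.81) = 73.24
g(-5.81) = -388.52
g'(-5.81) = 196.37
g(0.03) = -1.97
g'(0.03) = -0.90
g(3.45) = 60.98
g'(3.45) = 59.34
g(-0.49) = -1.95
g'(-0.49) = 1.32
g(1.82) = 4.85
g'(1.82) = 14.44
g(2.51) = 19.83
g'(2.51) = 29.85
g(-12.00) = -3310.94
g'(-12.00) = 818.75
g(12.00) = 3062.26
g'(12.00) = 777.95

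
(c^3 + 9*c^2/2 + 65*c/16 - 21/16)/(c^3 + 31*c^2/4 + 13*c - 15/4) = (c + 7/4)/(c + 5)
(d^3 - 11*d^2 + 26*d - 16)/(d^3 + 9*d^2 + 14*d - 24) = (d^2 - 10*d + 16)/(d^2 + 10*d + 24)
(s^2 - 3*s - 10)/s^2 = 1 - 3/s - 10/s^2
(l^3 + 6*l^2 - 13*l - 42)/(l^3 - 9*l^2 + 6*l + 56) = (l^2 + 4*l - 21)/(l^2 - 11*l + 28)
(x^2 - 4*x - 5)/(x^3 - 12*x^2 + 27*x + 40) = 1/(x - 8)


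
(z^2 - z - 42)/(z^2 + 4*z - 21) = (z^2 - z - 42)/(z^2 + 4*z - 21)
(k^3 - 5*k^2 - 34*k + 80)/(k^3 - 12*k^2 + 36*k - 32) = (k + 5)/(k - 2)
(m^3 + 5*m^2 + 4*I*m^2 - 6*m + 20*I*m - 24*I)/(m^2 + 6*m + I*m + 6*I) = (m^2 + m*(-1 + 4*I) - 4*I)/(m + I)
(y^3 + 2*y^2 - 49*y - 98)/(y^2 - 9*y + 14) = (y^2 + 9*y + 14)/(y - 2)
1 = 1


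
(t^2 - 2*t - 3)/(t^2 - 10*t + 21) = (t + 1)/(t - 7)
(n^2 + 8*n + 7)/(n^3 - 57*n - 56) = 1/(n - 8)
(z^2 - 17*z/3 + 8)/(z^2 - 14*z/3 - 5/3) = (-3*z^2 + 17*z - 24)/(-3*z^2 + 14*z + 5)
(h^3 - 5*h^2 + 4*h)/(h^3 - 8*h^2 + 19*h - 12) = h/(h - 3)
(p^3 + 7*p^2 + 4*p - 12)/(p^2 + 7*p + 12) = (p^3 + 7*p^2 + 4*p - 12)/(p^2 + 7*p + 12)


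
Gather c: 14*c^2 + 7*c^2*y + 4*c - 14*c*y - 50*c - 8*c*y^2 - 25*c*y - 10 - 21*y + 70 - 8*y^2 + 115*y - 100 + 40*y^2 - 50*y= c^2*(7*y + 14) + c*(-8*y^2 - 39*y - 46) + 32*y^2 + 44*y - 40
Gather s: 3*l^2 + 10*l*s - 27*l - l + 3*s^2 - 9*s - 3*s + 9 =3*l^2 - 28*l + 3*s^2 + s*(10*l - 12) + 9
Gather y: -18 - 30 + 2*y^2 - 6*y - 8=2*y^2 - 6*y - 56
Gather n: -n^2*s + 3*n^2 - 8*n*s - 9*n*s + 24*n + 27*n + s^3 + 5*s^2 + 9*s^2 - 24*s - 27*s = n^2*(3 - s) + n*(51 - 17*s) + s^3 + 14*s^2 - 51*s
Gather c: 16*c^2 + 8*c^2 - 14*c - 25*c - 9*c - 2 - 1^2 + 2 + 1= 24*c^2 - 48*c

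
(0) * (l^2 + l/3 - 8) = 0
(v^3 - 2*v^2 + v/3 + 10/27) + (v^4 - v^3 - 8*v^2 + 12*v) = v^4 - 10*v^2 + 37*v/3 + 10/27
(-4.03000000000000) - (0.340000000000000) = -4.37000000000000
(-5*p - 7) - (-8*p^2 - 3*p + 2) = 8*p^2 - 2*p - 9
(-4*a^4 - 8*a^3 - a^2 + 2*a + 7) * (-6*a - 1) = 24*a^5 + 52*a^4 + 14*a^3 - 11*a^2 - 44*a - 7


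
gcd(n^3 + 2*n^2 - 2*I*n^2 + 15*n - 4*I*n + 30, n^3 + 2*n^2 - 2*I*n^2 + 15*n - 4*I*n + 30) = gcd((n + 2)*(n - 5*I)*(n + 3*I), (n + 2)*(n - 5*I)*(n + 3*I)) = n^3 + n^2*(2 - 2*I) + n*(15 - 4*I) + 30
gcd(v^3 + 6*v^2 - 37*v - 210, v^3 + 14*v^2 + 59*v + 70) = v^2 + 12*v + 35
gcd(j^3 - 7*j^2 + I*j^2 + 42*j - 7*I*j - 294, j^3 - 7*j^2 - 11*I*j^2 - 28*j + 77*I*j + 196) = j - 7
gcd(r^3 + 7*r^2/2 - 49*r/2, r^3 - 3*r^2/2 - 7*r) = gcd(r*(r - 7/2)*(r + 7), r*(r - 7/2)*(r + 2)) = r^2 - 7*r/2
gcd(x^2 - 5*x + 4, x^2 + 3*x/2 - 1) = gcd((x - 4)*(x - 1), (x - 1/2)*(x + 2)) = 1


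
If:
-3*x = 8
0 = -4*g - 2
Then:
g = -1/2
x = -8/3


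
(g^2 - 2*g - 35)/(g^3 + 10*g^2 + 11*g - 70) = (g - 7)/(g^2 + 5*g - 14)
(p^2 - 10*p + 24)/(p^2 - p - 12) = (p - 6)/(p + 3)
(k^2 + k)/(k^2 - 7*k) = (k + 1)/(k - 7)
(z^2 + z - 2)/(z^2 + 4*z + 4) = (z - 1)/(z + 2)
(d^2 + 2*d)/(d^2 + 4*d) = (d + 2)/(d + 4)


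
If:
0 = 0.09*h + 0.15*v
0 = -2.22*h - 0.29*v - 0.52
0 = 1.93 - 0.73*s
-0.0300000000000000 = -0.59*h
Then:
No Solution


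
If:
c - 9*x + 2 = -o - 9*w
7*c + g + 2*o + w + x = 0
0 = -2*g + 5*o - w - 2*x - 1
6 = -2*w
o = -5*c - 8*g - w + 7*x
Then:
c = 746/361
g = -1108/361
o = -1000/361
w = -3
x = -1031/361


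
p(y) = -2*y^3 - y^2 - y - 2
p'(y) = -6*y^2 - 2*y - 1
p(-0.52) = -1.47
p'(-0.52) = -1.58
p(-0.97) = -0.15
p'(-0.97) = -4.71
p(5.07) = -293.42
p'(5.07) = -165.37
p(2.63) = -47.93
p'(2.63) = -47.76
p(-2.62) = 29.73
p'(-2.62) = -36.95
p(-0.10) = -1.91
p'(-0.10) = -0.86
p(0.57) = -3.27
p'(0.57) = -4.09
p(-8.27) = 1069.10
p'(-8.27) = -394.82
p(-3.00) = 46.00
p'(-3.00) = -49.00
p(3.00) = -68.00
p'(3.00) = -61.00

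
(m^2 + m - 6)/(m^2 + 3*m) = (m - 2)/m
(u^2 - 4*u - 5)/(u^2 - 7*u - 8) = (u - 5)/(u - 8)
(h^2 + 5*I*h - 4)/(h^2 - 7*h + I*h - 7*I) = (h + 4*I)/(h - 7)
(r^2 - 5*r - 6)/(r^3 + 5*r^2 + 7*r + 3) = (r - 6)/(r^2 + 4*r + 3)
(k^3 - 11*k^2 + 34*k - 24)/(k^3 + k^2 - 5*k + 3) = (k^2 - 10*k + 24)/(k^2 + 2*k - 3)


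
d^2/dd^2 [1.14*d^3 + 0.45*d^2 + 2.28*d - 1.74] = 6.84*d + 0.9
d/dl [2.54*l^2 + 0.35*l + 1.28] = 5.08*l + 0.35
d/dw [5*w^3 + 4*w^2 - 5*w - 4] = 15*w^2 + 8*w - 5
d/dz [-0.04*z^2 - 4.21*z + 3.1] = -0.08*z - 4.21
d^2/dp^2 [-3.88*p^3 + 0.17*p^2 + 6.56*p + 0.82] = 0.34 - 23.28*p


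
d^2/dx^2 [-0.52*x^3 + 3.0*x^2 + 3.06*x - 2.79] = 6.0 - 3.12*x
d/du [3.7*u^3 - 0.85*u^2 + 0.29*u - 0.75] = 11.1*u^2 - 1.7*u + 0.29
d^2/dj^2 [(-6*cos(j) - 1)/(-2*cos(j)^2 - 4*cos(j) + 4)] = 2*(-27*(1 - cos(2*j))^2*cos(j) + 4*(1 - cos(2*j))^2 + 19*cos(j) - 14*cos(2*j) - 57*cos(3*j) + 6*cos(5*j) + 90)/(4*cos(j) + cos(2*j) - 3)^3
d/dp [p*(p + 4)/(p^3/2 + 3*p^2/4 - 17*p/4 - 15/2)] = 4*(-2*p^4 - 16*p^3 - 29*p^2 - 60*p - 120)/(4*p^6 + 12*p^5 - 59*p^4 - 222*p^3 + 109*p^2 + 1020*p + 900)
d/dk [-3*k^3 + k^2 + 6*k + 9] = -9*k^2 + 2*k + 6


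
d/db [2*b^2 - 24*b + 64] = 4*b - 24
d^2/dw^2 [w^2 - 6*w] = 2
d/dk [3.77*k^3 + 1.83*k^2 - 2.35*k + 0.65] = 11.31*k^2 + 3.66*k - 2.35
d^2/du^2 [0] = 0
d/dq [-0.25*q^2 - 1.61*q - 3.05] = -0.5*q - 1.61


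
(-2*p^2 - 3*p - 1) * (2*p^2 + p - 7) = -4*p^4 - 8*p^3 + 9*p^2 + 20*p + 7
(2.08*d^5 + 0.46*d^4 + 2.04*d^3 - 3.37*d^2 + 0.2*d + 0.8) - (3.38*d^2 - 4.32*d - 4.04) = 2.08*d^5 + 0.46*d^4 + 2.04*d^3 - 6.75*d^2 + 4.52*d + 4.84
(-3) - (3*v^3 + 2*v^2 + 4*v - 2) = -3*v^3 - 2*v^2 - 4*v - 1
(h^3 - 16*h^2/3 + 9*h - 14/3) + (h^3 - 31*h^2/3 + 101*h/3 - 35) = 2*h^3 - 47*h^2/3 + 128*h/3 - 119/3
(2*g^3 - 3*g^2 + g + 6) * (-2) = -4*g^3 + 6*g^2 - 2*g - 12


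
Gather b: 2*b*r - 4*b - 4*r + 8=b*(2*r - 4) - 4*r + 8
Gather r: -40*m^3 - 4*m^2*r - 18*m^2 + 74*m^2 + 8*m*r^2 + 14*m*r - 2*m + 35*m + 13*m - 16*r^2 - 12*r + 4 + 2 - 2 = -40*m^3 + 56*m^2 + 46*m + r^2*(8*m - 16) + r*(-4*m^2 + 14*m - 12) + 4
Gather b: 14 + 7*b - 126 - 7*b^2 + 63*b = -7*b^2 + 70*b - 112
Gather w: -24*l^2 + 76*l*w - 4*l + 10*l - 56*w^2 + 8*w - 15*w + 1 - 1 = -24*l^2 + 6*l - 56*w^2 + w*(76*l - 7)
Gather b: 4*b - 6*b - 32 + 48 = 16 - 2*b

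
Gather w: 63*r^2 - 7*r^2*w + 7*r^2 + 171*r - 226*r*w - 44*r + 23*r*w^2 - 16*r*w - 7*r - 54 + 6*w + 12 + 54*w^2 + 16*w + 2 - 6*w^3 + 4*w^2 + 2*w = 70*r^2 + 120*r - 6*w^3 + w^2*(23*r + 58) + w*(-7*r^2 - 242*r + 24) - 40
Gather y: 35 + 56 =91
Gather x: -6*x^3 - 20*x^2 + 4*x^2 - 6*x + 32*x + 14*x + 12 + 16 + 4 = -6*x^3 - 16*x^2 + 40*x + 32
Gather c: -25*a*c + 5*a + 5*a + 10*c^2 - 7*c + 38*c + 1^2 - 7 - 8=10*a + 10*c^2 + c*(31 - 25*a) - 14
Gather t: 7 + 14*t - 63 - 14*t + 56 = 0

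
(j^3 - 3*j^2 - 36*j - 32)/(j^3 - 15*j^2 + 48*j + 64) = (j + 4)/(j - 8)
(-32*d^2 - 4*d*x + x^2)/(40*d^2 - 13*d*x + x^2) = (4*d + x)/(-5*d + x)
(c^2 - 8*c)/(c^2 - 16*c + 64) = c/(c - 8)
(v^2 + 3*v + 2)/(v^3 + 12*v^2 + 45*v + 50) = (v + 1)/(v^2 + 10*v + 25)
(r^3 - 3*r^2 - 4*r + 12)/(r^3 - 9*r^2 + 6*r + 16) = (r^2 - r - 6)/(r^2 - 7*r - 8)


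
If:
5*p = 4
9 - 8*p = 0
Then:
No Solution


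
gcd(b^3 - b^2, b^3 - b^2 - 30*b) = b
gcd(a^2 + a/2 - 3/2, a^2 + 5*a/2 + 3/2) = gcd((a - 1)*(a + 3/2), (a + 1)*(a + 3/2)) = a + 3/2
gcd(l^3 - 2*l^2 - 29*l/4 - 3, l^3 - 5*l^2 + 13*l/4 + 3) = l^2 - 7*l/2 - 2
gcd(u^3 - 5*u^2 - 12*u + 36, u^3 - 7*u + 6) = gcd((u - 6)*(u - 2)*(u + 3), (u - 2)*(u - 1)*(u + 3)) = u^2 + u - 6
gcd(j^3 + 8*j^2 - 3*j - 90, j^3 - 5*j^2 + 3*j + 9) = j - 3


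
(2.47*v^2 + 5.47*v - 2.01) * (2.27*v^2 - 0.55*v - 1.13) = 5.6069*v^4 + 11.0584*v^3 - 10.3623*v^2 - 5.0756*v + 2.2713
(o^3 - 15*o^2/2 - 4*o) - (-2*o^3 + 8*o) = 3*o^3 - 15*o^2/2 - 12*o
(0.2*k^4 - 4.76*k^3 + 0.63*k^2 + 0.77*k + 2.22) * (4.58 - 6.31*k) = -1.262*k^5 + 30.9516*k^4 - 25.7761*k^3 - 1.9733*k^2 - 10.4816*k + 10.1676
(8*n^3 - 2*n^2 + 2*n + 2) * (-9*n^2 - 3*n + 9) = -72*n^5 - 6*n^4 + 60*n^3 - 42*n^2 + 12*n + 18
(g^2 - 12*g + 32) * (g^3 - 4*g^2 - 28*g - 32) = g^5 - 16*g^4 + 52*g^3 + 176*g^2 - 512*g - 1024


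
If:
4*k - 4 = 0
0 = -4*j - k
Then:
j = -1/4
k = 1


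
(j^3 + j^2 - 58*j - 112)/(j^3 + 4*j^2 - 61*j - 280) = (j + 2)/(j + 5)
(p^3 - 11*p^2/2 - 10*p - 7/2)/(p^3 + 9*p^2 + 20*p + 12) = (2*p^2 - 13*p - 7)/(2*(p^2 + 8*p + 12))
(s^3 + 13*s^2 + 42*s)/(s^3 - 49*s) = (s + 6)/(s - 7)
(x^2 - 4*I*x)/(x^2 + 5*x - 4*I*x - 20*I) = x/(x + 5)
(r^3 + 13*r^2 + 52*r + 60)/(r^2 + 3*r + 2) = (r^2 + 11*r + 30)/(r + 1)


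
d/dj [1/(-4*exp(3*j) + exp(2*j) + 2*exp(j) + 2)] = 2*(6*exp(2*j) - exp(j) - 1)*exp(j)/(-4*exp(3*j) + exp(2*j) + 2*exp(j) + 2)^2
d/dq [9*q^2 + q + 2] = 18*q + 1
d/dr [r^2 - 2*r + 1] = 2*r - 2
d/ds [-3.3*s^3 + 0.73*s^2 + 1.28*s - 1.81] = -9.9*s^2 + 1.46*s + 1.28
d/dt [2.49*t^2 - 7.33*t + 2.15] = 4.98*t - 7.33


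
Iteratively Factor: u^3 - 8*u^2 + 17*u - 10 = (u - 2)*(u^2 - 6*u + 5) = (u - 5)*(u - 2)*(u - 1)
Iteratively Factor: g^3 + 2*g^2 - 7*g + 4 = (g - 1)*(g^2 + 3*g - 4) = (g - 1)^2*(g + 4)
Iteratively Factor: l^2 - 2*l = (l)*(l - 2)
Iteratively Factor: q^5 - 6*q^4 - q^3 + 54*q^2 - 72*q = (q + 3)*(q^4 - 9*q^3 + 26*q^2 - 24*q) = (q - 2)*(q + 3)*(q^3 - 7*q^2 + 12*q) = (q - 4)*(q - 2)*(q + 3)*(q^2 - 3*q) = q*(q - 4)*(q - 2)*(q + 3)*(q - 3)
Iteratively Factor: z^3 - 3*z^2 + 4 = (z + 1)*(z^2 - 4*z + 4) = (z - 2)*(z + 1)*(z - 2)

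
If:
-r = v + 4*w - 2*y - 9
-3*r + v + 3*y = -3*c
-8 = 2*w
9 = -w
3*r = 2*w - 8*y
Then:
No Solution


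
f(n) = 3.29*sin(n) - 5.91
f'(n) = 3.29*cos(n)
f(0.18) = -5.32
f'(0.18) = 3.24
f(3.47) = -6.97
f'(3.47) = -3.11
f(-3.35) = -5.23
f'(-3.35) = -3.22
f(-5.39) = -3.35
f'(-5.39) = 2.06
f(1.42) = -2.66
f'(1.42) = 0.49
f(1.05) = -3.06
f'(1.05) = 1.64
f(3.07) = -5.67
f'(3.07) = -3.28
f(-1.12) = -8.87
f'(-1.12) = 1.43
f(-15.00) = -8.05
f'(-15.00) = -2.50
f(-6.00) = -4.99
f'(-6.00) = 3.16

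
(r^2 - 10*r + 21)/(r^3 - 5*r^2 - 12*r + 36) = (r^2 - 10*r + 21)/(r^3 - 5*r^2 - 12*r + 36)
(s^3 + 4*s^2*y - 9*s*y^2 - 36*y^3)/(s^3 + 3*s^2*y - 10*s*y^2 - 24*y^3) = (s + 3*y)/(s + 2*y)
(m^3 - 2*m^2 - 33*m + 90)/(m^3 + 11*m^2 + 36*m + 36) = (m^2 - 8*m + 15)/(m^2 + 5*m + 6)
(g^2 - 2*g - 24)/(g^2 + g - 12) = (g - 6)/(g - 3)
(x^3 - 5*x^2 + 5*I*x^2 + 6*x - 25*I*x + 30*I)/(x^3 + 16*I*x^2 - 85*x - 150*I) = (x^2 - 5*x + 6)/(x^2 + 11*I*x - 30)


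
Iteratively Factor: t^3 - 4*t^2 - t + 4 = (t - 1)*(t^2 - 3*t - 4) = (t - 4)*(t - 1)*(t + 1)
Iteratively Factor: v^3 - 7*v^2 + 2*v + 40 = (v + 2)*(v^2 - 9*v + 20) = (v - 4)*(v + 2)*(v - 5)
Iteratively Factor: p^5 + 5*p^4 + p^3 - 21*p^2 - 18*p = (p)*(p^4 + 5*p^3 + p^2 - 21*p - 18) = p*(p + 3)*(p^3 + 2*p^2 - 5*p - 6) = p*(p - 2)*(p + 3)*(p^2 + 4*p + 3) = p*(p - 2)*(p + 3)^2*(p + 1)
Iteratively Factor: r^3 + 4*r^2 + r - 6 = (r + 2)*(r^2 + 2*r - 3) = (r - 1)*(r + 2)*(r + 3)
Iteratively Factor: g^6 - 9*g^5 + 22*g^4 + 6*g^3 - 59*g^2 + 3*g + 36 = (g - 4)*(g^5 - 5*g^4 + 2*g^3 + 14*g^2 - 3*g - 9) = (g - 4)*(g + 1)*(g^4 - 6*g^3 + 8*g^2 + 6*g - 9) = (g - 4)*(g - 3)*(g + 1)*(g^3 - 3*g^2 - g + 3) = (g - 4)*(g - 3)*(g + 1)^2*(g^2 - 4*g + 3) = (g - 4)*(g - 3)^2*(g + 1)^2*(g - 1)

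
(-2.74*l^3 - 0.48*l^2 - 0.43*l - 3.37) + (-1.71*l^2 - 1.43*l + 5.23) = -2.74*l^3 - 2.19*l^2 - 1.86*l + 1.86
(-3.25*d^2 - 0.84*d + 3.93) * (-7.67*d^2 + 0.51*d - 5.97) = 24.9275*d^4 + 4.7853*d^3 - 11.169*d^2 + 7.0191*d - 23.4621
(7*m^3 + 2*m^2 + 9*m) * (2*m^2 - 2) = 14*m^5 + 4*m^4 + 4*m^3 - 4*m^2 - 18*m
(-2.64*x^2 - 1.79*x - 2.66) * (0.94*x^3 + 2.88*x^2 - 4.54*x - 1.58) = -2.4816*x^5 - 9.2858*x^4 + 4.33*x^3 + 4.637*x^2 + 14.9046*x + 4.2028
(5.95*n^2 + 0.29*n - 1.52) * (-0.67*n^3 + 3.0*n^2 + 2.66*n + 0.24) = -3.9865*n^5 + 17.6557*n^4 + 17.7154*n^3 - 2.3606*n^2 - 3.9736*n - 0.3648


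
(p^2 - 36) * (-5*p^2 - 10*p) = -5*p^4 - 10*p^3 + 180*p^2 + 360*p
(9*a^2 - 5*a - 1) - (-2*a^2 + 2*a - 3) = 11*a^2 - 7*a + 2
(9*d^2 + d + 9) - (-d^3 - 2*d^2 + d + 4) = d^3 + 11*d^2 + 5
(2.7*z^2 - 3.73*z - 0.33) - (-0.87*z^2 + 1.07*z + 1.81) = 3.57*z^2 - 4.8*z - 2.14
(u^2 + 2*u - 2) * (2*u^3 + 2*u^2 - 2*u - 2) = 2*u^5 + 6*u^4 - 2*u^3 - 10*u^2 + 4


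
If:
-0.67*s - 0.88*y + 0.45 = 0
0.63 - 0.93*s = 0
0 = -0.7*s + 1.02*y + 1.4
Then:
No Solution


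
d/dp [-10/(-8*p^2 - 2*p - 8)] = 5*(-8*p - 1)/(4*p^2 + p + 4)^2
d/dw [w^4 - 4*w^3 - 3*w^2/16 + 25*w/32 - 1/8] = 4*w^3 - 12*w^2 - 3*w/8 + 25/32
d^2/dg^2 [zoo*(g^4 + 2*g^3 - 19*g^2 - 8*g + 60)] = zoo*(g^2 + g + 1)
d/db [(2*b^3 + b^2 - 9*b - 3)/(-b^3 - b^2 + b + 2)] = (-b^4 - 14*b^3 - 5*b^2 - 2*b - 15)/(b^6 + 2*b^5 - b^4 - 6*b^3 - 3*b^2 + 4*b + 4)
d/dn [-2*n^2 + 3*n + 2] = 3 - 4*n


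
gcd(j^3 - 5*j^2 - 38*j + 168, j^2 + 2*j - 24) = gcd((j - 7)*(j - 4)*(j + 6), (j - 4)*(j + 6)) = j^2 + 2*j - 24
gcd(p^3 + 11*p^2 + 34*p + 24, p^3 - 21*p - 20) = p^2 + 5*p + 4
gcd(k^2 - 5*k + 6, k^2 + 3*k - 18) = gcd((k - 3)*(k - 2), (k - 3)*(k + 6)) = k - 3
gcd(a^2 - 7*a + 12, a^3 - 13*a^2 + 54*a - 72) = a^2 - 7*a + 12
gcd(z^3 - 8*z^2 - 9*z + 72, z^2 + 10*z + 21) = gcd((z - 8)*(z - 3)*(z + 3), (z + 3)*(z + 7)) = z + 3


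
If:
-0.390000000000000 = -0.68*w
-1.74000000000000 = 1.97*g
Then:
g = -0.88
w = 0.57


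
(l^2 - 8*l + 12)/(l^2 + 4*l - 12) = (l - 6)/(l + 6)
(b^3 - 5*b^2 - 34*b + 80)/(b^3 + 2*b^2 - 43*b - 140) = (b^2 - 10*b + 16)/(b^2 - 3*b - 28)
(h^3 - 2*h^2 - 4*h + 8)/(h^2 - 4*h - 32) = (-h^3 + 2*h^2 + 4*h - 8)/(-h^2 + 4*h + 32)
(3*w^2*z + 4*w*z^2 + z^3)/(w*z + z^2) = 3*w + z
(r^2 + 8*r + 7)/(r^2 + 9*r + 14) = (r + 1)/(r + 2)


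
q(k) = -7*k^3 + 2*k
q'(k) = 2 - 21*k^2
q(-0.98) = 4.63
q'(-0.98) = -18.17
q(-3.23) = 229.43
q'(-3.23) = -217.09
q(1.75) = -34.02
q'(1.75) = -62.31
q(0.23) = 0.37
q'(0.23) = 0.89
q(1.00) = -5.00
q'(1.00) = -19.00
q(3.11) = -204.34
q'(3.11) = -201.11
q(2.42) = -94.37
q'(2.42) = -120.98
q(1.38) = -15.64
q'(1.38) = -37.99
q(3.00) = -183.00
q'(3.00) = -187.00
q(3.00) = -183.00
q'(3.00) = -187.00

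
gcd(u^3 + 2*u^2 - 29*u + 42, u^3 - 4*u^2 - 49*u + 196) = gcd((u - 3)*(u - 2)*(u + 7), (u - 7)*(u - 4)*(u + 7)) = u + 7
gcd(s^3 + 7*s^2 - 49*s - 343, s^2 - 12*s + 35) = s - 7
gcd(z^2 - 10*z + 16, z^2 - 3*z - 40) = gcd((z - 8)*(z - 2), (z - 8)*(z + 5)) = z - 8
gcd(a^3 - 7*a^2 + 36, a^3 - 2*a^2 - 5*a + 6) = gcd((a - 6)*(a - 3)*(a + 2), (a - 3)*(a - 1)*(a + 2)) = a^2 - a - 6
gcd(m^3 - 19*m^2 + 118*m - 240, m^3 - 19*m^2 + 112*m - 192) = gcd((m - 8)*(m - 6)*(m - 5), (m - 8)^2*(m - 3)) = m - 8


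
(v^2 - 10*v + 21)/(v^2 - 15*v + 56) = (v - 3)/(v - 8)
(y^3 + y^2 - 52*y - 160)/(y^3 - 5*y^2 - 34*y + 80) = (y + 4)/(y - 2)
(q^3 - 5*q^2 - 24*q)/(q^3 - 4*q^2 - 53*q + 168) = q*(q + 3)/(q^2 + 4*q - 21)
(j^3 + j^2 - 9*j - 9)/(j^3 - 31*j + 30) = (j^3 + j^2 - 9*j - 9)/(j^3 - 31*j + 30)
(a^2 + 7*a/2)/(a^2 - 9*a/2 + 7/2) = a*(2*a + 7)/(2*a^2 - 9*a + 7)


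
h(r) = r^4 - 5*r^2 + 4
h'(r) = 4*r^3 - 10*r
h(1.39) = -1.93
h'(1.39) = -3.16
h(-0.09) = 3.96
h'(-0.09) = 0.90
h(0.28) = 3.61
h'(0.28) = -2.71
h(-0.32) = 3.50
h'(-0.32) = 3.07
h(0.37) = 3.33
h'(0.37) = -3.50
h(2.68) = 19.67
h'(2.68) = 50.20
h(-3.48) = 90.11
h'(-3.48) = -133.78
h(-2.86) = 30.01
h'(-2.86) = -64.97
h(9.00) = 6160.00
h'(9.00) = 2826.00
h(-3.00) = 40.00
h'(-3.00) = -78.00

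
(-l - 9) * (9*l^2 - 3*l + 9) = -9*l^3 - 78*l^2 + 18*l - 81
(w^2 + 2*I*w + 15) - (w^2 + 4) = 2*I*w + 11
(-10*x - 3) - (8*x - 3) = -18*x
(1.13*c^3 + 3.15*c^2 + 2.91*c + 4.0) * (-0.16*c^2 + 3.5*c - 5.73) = -0.1808*c^5 + 3.451*c^4 + 4.0845*c^3 - 8.5045*c^2 - 2.6743*c - 22.92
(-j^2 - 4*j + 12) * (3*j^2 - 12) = -3*j^4 - 12*j^3 + 48*j^2 + 48*j - 144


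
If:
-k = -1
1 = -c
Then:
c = -1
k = 1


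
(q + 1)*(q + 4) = q^2 + 5*q + 4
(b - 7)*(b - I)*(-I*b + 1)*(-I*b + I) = -b^4 + 8*b^3 - 8*b^2 + 8*b - 7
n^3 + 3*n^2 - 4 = (n - 1)*(n + 2)^2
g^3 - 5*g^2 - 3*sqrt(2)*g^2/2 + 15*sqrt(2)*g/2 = g*(g - 5)*(g - 3*sqrt(2)/2)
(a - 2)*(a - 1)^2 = a^3 - 4*a^2 + 5*a - 2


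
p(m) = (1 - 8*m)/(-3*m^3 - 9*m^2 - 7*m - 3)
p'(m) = (1 - 8*m)*(9*m^2 + 18*m + 7)/(-3*m^3 - 9*m^2 - 7*m - 3)^2 - 8/(-3*m^3 - 9*m^2 - 7*m - 3)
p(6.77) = 0.04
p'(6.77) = -0.01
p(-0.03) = -0.44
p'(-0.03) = 3.88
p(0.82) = 0.34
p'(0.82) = -0.09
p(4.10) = 0.08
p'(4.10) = -0.03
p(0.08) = -0.10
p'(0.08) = 2.44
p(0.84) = 0.34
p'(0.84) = -0.09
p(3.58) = 0.10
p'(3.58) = -0.04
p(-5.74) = 0.15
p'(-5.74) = 0.07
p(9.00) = 0.02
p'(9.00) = 0.00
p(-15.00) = 0.01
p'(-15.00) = 0.00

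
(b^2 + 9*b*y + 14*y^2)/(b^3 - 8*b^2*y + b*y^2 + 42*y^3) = (b + 7*y)/(b^2 - 10*b*y + 21*y^2)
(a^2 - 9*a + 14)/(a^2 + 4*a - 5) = (a^2 - 9*a + 14)/(a^2 + 4*a - 5)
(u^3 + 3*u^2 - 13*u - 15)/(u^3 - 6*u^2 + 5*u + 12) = (u + 5)/(u - 4)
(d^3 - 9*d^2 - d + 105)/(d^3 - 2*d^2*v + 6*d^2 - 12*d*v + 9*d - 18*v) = (-d^2 + 12*d - 35)/(-d^2 + 2*d*v - 3*d + 6*v)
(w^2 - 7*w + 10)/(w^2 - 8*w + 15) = (w - 2)/(w - 3)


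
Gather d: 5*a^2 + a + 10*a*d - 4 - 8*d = 5*a^2 + a + d*(10*a - 8) - 4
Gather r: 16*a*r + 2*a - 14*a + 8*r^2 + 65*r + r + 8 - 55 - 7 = -12*a + 8*r^2 + r*(16*a + 66) - 54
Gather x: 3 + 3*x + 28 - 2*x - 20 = x + 11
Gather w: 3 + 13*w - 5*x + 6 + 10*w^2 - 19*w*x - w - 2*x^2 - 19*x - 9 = 10*w^2 + w*(12 - 19*x) - 2*x^2 - 24*x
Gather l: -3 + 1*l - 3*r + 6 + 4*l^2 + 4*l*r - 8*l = 4*l^2 + l*(4*r - 7) - 3*r + 3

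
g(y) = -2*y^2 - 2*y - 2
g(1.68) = -11.00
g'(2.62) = -12.48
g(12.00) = -314.00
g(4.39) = -49.32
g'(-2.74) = 8.96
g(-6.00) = -62.00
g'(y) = -4*y - 2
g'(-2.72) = 8.88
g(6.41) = -97.00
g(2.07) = -14.71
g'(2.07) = -10.28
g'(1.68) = -8.72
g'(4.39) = -19.56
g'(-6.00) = 22.00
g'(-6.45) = 23.80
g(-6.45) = -72.30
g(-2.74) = -11.54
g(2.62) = -20.97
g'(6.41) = -27.64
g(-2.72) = -11.36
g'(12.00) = -50.00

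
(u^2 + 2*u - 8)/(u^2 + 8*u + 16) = (u - 2)/(u + 4)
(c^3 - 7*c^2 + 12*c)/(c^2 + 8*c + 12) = c*(c^2 - 7*c + 12)/(c^2 + 8*c + 12)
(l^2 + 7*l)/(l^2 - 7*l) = (l + 7)/(l - 7)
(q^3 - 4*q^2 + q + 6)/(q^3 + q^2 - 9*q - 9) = (q - 2)/(q + 3)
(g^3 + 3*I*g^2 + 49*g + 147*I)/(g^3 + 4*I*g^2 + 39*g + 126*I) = (g - 7*I)/(g - 6*I)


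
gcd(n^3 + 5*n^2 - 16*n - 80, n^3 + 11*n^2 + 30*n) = n + 5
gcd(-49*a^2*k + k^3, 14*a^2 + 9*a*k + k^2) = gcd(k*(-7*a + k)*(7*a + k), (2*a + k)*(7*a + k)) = 7*a + k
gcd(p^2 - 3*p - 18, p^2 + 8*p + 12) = 1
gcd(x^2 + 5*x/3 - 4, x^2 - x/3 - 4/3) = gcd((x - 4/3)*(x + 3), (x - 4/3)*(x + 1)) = x - 4/3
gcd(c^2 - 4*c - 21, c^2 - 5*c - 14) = c - 7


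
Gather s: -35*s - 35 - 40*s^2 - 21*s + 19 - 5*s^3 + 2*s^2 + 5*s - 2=-5*s^3 - 38*s^2 - 51*s - 18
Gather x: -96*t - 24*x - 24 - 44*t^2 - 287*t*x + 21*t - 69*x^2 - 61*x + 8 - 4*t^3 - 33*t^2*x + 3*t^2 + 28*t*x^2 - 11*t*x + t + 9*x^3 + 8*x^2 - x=-4*t^3 - 41*t^2 - 74*t + 9*x^3 + x^2*(28*t - 61) + x*(-33*t^2 - 298*t - 86) - 16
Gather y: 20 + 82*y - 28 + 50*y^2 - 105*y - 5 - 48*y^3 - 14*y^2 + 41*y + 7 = -48*y^3 + 36*y^2 + 18*y - 6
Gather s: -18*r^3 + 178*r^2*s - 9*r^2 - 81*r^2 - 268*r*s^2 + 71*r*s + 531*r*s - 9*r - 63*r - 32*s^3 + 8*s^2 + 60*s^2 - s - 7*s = -18*r^3 - 90*r^2 - 72*r - 32*s^3 + s^2*(68 - 268*r) + s*(178*r^2 + 602*r - 8)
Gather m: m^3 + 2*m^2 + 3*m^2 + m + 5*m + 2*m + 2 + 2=m^3 + 5*m^2 + 8*m + 4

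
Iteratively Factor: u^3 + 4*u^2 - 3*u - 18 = (u - 2)*(u^2 + 6*u + 9) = (u - 2)*(u + 3)*(u + 3)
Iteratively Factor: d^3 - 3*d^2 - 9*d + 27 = (d - 3)*(d^2 - 9) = (d - 3)^2*(d + 3)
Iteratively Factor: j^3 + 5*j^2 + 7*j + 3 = (j + 3)*(j^2 + 2*j + 1) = (j + 1)*(j + 3)*(j + 1)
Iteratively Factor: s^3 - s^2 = (s - 1)*(s^2) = s*(s - 1)*(s)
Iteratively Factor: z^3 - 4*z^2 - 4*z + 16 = (z - 4)*(z^2 - 4) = (z - 4)*(z - 2)*(z + 2)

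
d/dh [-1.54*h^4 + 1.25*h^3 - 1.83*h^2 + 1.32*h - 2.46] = -6.16*h^3 + 3.75*h^2 - 3.66*h + 1.32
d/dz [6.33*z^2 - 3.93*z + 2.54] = 12.66*z - 3.93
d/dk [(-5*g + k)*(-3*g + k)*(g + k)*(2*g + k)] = 29*g^3 - 14*g^2*k - 15*g*k^2 + 4*k^3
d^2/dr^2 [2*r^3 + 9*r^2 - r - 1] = 12*r + 18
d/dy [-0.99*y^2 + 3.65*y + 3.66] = 3.65 - 1.98*y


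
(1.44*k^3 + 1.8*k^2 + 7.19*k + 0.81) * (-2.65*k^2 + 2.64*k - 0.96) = -3.816*k^5 - 0.968399999999999*k^4 - 15.6839*k^3 + 15.1071*k^2 - 4.764*k - 0.7776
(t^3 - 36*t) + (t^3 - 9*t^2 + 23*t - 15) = 2*t^3 - 9*t^2 - 13*t - 15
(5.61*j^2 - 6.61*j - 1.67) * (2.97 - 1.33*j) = -7.4613*j^3 + 25.453*j^2 - 17.4106*j - 4.9599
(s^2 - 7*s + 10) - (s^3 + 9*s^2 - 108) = -s^3 - 8*s^2 - 7*s + 118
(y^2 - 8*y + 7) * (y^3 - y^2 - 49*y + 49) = y^5 - 9*y^4 - 34*y^3 + 434*y^2 - 735*y + 343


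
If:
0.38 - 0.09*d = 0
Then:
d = 4.22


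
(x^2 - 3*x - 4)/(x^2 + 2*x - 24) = (x + 1)/(x + 6)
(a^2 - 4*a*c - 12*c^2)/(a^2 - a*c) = (a^2 - 4*a*c - 12*c^2)/(a*(a - c))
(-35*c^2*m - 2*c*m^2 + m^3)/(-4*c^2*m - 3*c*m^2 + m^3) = (35*c^2 + 2*c*m - m^2)/(4*c^2 + 3*c*m - m^2)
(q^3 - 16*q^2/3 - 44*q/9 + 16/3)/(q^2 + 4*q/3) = q - 20/3 + 4/q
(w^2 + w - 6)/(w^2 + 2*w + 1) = (w^2 + w - 6)/(w^2 + 2*w + 1)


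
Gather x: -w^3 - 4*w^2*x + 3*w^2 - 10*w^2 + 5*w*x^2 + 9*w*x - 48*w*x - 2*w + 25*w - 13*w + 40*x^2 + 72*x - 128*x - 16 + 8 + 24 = -w^3 - 7*w^2 + 10*w + x^2*(5*w + 40) + x*(-4*w^2 - 39*w - 56) + 16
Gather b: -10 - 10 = -20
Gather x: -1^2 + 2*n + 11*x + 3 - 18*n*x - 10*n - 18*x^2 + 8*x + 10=-8*n - 18*x^2 + x*(19 - 18*n) + 12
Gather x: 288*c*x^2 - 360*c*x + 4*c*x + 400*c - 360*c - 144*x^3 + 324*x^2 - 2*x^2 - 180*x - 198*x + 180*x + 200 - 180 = 40*c - 144*x^3 + x^2*(288*c + 322) + x*(-356*c - 198) + 20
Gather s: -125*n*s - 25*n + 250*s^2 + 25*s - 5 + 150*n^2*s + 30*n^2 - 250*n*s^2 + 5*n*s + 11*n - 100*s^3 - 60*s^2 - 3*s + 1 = 30*n^2 - 14*n - 100*s^3 + s^2*(190 - 250*n) + s*(150*n^2 - 120*n + 22) - 4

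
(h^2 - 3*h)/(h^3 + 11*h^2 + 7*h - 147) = h/(h^2 + 14*h + 49)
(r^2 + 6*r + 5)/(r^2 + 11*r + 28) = (r^2 + 6*r + 5)/(r^2 + 11*r + 28)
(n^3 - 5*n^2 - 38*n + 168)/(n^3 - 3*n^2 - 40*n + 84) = (n - 4)/(n - 2)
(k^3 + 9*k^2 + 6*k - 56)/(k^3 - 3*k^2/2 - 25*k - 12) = 2*(k^2 + 5*k - 14)/(2*k^2 - 11*k - 6)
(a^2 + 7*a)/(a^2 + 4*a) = (a + 7)/(a + 4)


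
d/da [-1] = 0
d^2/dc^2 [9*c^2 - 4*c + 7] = 18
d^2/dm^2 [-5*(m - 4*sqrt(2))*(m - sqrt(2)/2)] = -10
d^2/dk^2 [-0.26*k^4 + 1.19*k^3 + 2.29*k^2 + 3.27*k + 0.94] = -3.12*k^2 + 7.14*k + 4.58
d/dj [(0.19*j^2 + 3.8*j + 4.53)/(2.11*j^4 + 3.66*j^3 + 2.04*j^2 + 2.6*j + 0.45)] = (-0.8018*j^5 - 24.7494*j^4 - 66.0492*j^3 - 56.9974*j^2 - 18.3114*j - 10.068)/(4.4521*j^8 + 15.4452*j^7 + 22.0044*j^6 + 25.9048*j^5 + 25.0926*j^4 + 13.902*j^3 + 8.596*j^2 + 2.34*j + 0.2025)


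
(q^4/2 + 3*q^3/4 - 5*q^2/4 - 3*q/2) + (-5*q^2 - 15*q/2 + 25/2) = q^4/2 + 3*q^3/4 - 25*q^2/4 - 9*q + 25/2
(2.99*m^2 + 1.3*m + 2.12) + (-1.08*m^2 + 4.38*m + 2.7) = 1.91*m^2 + 5.68*m + 4.82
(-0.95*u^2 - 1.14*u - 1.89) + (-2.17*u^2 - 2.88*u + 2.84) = -3.12*u^2 - 4.02*u + 0.95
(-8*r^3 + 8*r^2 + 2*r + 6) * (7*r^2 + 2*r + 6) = -56*r^5 + 40*r^4 - 18*r^3 + 94*r^2 + 24*r + 36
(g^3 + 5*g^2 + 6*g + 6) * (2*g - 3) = 2*g^4 + 7*g^3 - 3*g^2 - 6*g - 18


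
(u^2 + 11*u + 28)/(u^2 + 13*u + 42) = (u + 4)/(u + 6)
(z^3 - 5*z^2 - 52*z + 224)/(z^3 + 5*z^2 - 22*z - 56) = (z - 8)/(z + 2)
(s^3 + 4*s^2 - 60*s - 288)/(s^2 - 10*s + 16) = (s^2 + 12*s + 36)/(s - 2)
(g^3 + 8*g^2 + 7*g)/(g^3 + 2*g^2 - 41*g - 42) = g/(g - 6)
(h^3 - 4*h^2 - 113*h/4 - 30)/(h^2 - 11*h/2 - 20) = h + 3/2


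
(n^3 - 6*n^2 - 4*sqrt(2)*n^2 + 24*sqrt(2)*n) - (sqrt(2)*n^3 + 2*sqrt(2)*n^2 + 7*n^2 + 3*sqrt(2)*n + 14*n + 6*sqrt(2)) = -sqrt(2)*n^3 + n^3 - 13*n^2 - 6*sqrt(2)*n^2 - 14*n + 21*sqrt(2)*n - 6*sqrt(2)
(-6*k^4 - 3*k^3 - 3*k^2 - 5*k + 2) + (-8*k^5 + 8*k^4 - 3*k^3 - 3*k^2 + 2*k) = -8*k^5 + 2*k^4 - 6*k^3 - 6*k^2 - 3*k + 2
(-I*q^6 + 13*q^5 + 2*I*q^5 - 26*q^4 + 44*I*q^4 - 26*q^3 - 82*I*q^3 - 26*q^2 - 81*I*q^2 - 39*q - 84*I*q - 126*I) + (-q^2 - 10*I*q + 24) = -I*q^6 + 13*q^5 + 2*I*q^5 - 26*q^4 + 44*I*q^4 - 26*q^3 - 82*I*q^3 - 27*q^2 - 81*I*q^2 - 39*q - 94*I*q + 24 - 126*I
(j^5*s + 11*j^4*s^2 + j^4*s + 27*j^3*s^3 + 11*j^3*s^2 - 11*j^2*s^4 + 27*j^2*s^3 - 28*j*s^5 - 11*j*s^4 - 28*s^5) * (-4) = -4*j^5*s - 44*j^4*s^2 - 4*j^4*s - 108*j^3*s^3 - 44*j^3*s^2 + 44*j^2*s^4 - 108*j^2*s^3 + 112*j*s^5 + 44*j*s^4 + 112*s^5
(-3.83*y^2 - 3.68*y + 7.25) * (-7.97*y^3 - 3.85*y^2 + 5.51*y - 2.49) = 30.5251*y^5 + 44.0751*y^4 - 64.7178*y^3 - 38.6526*y^2 + 49.1107*y - 18.0525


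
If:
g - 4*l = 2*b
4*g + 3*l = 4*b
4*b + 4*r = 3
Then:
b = 3/4 - r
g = 33/38 - 22*r/19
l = 4*r/19 - 3/19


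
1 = 1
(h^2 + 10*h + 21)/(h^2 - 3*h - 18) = (h + 7)/(h - 6)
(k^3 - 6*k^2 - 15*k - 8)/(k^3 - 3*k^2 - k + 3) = (k^2 - 7*k - 8)/(k^2 - 4*k + 3)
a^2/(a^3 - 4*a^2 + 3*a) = a/(a^2 - 4*a + 3)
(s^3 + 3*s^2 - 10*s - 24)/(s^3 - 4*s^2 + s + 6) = (s^2 + 6*s + 8)/(s^2 - s - 2)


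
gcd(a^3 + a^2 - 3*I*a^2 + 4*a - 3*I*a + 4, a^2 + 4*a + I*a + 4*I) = a + I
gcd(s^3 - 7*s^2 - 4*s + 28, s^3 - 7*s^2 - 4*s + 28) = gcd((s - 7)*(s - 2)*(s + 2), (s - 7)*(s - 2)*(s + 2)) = s^3 - 7*s^2 - 4*s + 28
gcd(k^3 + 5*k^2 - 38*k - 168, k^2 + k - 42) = k^2 + k - 42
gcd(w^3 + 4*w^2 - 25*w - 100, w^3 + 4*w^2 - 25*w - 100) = w^3 + 4*w^2 - 25*w - 100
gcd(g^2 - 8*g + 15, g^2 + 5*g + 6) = 1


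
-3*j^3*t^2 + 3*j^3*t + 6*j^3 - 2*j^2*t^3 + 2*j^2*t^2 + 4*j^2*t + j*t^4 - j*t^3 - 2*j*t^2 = (-3*j + t)*(j + t)*(t - 2)*(j*t + j)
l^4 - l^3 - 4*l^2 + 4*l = l*(l - 2)*(l - 1)*(l + 2)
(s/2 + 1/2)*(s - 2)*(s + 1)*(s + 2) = s^4/2 + s^3 - 3*s^2/2 - 4*s - 2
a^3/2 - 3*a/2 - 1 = (a/2 + 1/2)*(a - 2)*(a + 1)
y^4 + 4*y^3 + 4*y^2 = y^2*(y + 2)^2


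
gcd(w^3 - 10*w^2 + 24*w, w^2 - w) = w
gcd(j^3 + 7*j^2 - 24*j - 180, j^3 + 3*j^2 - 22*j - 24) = j + 6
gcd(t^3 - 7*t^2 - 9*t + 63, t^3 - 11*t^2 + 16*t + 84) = t - 7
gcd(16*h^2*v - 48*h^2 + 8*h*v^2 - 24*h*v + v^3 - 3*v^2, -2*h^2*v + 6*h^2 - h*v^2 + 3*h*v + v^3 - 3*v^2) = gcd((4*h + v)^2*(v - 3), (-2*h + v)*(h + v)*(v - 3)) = v - 3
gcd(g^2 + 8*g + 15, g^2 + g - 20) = g + 5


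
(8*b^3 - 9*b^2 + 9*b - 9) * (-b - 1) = -8*b^4 + b^3 + 9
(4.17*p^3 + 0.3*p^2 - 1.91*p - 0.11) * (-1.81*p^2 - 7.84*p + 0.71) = -7.5477*p^5 - 33.2358*p^4 + 4.0658*p^3 + 15.3865*p^2 - 0.4937*p - 0.0781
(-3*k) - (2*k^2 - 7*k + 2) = -2*k^2 + 4*k - 2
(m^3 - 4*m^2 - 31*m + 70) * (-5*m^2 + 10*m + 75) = -5*m^5 + 30*m^4 + 190*m^3 - 960*m^2 - 1625*m + 5250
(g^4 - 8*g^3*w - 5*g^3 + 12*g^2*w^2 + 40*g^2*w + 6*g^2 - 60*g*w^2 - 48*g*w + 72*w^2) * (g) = g^5 - 8*g^4*w - 5*g^4 + 12*g^3*w^2 + 40*g^3*w + 6*g^3 - 60*g^2*w^2 - 48*g^2*w + 72*g*w^2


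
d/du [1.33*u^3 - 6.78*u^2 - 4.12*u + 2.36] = 3.99*u^2 - 13.56*u - 4.12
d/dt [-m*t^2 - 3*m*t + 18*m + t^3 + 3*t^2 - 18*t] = -2*m*t - 3*m + 3*t^2 + 6*t - 18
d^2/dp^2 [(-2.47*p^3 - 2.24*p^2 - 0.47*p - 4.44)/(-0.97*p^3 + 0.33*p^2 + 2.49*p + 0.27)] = (-7.105427357601e-15*p^7 + 5.79652600000001*p^6 + 38.448084*p^5 + 89.452818*p^4 + 14.353152*p^3 - 51.199398*p^2 + 29.69622*p + 53.96031)/(0.912673*p^9 - 0.931491*p^8 - 6.711624*p^7 + 3.984228*p^6 + 17.74737*p^5 - 2.313522*p^4 - 16.557264*p^3 - 5.094252*p^2 - 0.544563*p - 0.019683)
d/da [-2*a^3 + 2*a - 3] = 2 - 6*a^2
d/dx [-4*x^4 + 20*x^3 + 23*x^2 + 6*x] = -16*x^3 + 60*x^2 + 46*x + 6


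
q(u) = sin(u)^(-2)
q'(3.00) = 704.52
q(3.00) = 50.21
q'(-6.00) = -88.03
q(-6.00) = 12.81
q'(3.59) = -22.12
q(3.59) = 5.32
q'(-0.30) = 74.03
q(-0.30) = 11.45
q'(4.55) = -0.34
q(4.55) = 1.03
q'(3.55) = -29.30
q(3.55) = 6.34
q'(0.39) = -33.66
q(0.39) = 6.92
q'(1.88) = 0.70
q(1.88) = 1.10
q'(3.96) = -3.51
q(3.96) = 1.88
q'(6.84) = -11.50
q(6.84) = 3.58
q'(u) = -2*cos(u)/sin(u)^3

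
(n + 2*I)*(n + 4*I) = n^2 + 6*I*n - 8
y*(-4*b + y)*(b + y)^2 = -4*b^3*y - 7*b^2*y^2 - 2*b*y^3 + y^4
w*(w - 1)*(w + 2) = w^3 + w^2 - 2*w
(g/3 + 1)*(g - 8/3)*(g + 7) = g^3/3 + 22*g^2/9 - 17*g/9 - 56/3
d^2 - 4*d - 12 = (d - 6)*(d + 2)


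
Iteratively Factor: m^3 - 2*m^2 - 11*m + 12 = (m - 1)*(m^2 - m - 12) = (m - 1)*(m + 3)*(m - 4)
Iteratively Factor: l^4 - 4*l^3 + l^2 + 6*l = (l + 1)*(l^3 - 5*l^2 + 6*l) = (l - 3)*(l + 1)*(l^2 - 2*l) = (l - 3)*(l - 2)*(l + 1)*(l)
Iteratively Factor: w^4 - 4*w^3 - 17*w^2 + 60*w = (w)*(w^3 - 4*w^2 - 17*w + 60) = w*(w - 3)*(w^2 - w - 20) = w*(w - 3)*(w + 4)*(w - 5)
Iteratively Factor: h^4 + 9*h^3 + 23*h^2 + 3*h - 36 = (h - 1)*(h^3 + 10*h^2 + 33*h + 36) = (h - 1)*(h + 4)*(h^2 + 6*h + 9) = (h - 1)*(h + 3)*(h + 4)*(h + 3)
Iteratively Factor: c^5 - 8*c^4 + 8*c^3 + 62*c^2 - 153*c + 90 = (c - 3)*(c^4 - 5*c^3 - 7*c^2 + 41*c - 30) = (c - 3)*(c + 3)*(c^3 - 8*c^2 + 17*c - 10) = (c - 3)*(c - 1)*(c + 3)*(c^2 - 7*c + 10) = (c - 3)*(c - 2)*(c - 1)*(c + 3)*(c - 5)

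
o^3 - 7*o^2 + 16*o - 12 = (o - 3)*(o - 2)^2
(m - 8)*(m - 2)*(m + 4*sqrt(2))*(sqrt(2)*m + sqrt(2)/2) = sqrt(2)*m^4 - 19*sqrt(2)*m^3/2 + 8*m^3 - 76*m^2 + 11*sqrt(2)*m^2 + 8*sqrt(2)*m + 88*m + 64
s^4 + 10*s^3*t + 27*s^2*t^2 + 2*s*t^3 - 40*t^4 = (s - t)*(s + 2*t)*(s + 4*t)*(s + 5*t)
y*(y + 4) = y^2 + 4*y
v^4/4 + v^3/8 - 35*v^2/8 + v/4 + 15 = (v/4 + 1)*(v - 3)*(v - 5/2)*(v + 2)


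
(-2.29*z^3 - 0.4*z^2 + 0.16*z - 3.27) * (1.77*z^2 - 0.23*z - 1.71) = -4.0533*z^5 - 0.1813*z^4 + 4.2911*z^3 - 5.1407*z^2 + 0.4785*z + 5.5917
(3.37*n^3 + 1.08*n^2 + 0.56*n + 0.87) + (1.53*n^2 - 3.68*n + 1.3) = 3.37*n^3 + 2.61*n^2 - 3.12*n + 2.17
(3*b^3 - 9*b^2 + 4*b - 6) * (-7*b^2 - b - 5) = -21*b^5 + 60*b^4 - 34*b^3 + 83*b^2 - 14*b + 30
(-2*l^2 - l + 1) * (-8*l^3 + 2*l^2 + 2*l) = 16*l^5 + 4*l^4 - 14*l^3 + 2*l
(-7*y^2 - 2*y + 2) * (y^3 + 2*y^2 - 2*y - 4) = -7*y^5 - 16*y^4 + 12*y^3 + 36*y^2 + 4*y - 8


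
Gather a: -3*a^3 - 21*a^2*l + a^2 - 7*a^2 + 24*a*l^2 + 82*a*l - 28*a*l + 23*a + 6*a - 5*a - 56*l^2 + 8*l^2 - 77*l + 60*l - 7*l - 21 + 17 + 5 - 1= -3*a^3 + a^2*(-21*l - 6) + a*(24*l^2 + 54*l + 24) - 48*l^2 - 24*l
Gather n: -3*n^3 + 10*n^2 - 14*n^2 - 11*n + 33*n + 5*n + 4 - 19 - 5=-3*n^3 - 4*n^2 + 27*n - 20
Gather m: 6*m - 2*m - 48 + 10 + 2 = 4*m - 36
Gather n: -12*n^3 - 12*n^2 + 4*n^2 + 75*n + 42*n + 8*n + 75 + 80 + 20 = -12*n^3 - 8*n^2 + 125*n + 175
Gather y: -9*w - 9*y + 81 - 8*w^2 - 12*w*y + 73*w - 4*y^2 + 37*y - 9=-8*w^2 + 64*w - 4*y^2 + y*(28 - 12*w) + 72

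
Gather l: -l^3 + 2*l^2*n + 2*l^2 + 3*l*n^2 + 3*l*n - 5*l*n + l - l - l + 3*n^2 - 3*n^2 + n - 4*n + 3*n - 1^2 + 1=-l^3 + l^2*(2*n + 2) + l*(3*n^2 - 2*n - 1)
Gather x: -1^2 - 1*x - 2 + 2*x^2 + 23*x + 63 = 2*x^2 + 22*x + 60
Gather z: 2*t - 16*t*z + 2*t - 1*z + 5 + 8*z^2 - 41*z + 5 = 4*t + 8*z^2 + z*(-16*t - 42) + 10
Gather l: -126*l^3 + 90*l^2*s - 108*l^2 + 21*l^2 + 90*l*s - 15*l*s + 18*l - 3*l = -126*l^3 + l^2*(90*s - 87) + l*(75*s + 15)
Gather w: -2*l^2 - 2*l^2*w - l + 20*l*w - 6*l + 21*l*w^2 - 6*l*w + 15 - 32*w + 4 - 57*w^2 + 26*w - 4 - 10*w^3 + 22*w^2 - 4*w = -2*l^2 - 7*l - 10*w^3 + w^2*(21*l - 35) + w*(-2*l^2 + 14*l - 10) + 15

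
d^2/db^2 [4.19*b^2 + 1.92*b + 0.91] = 8.38000000000000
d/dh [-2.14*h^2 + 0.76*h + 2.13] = 0.76 - 4.28*h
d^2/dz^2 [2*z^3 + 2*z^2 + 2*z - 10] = 12*z + 4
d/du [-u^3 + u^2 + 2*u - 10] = -3*u^2 + 2*u + 2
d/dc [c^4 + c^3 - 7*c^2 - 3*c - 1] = 4*c^3 + 3*c^2 - 14*c - 3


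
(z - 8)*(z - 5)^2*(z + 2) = z^4 - 16*z^3 + 69*z^2 + 10*z - 400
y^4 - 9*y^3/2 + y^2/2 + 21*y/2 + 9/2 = (y - 3)^2*(y + 1/2)*(y + 1)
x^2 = x^2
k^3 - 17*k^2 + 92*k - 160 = (k - 8)*(k - 5)*(k - 4)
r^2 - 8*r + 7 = (r - 7)*(r - 1)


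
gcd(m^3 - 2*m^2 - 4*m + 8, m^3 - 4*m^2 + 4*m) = m^2 - 4*m + 4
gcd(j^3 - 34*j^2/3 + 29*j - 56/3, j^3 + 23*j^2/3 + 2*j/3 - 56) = j - 7/3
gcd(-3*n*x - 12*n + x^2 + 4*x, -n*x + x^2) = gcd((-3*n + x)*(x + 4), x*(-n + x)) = 1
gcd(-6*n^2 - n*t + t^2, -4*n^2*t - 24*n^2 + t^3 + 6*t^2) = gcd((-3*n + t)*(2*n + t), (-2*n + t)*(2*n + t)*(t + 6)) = 2*n + t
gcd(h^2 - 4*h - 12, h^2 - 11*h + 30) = h - 6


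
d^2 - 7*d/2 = d*(d - 7/2)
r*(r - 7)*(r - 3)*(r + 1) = r^4 - 9*r^3 + 11*r^2 + 21*r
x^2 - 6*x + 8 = (x - 4)*(x - 2)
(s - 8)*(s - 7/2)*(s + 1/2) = s^3 - 11*s^2 + 89*s/4 + 14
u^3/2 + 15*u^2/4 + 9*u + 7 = (u/2 + 1)*(u + 2)*(u + 7/2)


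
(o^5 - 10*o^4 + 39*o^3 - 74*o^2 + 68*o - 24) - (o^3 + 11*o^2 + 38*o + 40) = o^5 - 10*o^4 + 38*o^3 - 85*o^2 + 30*o - 64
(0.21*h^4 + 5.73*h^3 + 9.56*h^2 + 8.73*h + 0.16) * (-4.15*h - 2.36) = -0.8715*h^5 - 24.2751*h^4 - 53.1968*h^3 - 58.7911*h^2 - 21.2668*h - 0.3776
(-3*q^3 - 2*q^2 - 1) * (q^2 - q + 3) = -3*q^5 + q^4 - 7*q^3 - 7*q^2 + q - 3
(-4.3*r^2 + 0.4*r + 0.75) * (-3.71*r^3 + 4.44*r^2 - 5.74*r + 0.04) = 15.953*r^5 - 20.576*r^4 + 23.6755*r^3 + 0.862*r^2 - 4.289*r + 0.03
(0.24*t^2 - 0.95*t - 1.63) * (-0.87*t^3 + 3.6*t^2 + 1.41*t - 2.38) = -0.2088*t^5 + 1.6905*t^4 - 1.6635*t^3 - 7.7787*t^2 - 0.0373000000000001*t + 3.8794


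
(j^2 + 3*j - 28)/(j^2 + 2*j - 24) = (j + 7)/(j + 6)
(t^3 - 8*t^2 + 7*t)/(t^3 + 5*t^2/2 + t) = 2*(t^2 - 8*t + 7)/(2*t^2 + 5*t + 2)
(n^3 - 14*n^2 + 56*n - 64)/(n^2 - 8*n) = n - 6 + 8/n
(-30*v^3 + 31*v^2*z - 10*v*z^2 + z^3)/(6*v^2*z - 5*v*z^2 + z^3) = (-5*v + z)/z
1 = 1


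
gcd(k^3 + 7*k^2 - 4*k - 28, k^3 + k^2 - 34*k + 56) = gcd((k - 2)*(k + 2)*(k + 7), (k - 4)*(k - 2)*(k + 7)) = k^2 + 5*k - 14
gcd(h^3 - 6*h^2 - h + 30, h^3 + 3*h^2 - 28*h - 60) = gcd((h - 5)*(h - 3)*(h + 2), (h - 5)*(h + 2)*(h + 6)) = h^2 - 3*h - 10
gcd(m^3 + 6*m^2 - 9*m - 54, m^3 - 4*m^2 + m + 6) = m - 3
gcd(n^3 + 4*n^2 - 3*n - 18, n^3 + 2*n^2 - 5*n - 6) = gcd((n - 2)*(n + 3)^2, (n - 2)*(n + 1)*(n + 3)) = n^2 + n - 6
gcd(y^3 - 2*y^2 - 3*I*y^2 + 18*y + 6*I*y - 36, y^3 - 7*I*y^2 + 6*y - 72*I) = y^2 - 3*I*y + 18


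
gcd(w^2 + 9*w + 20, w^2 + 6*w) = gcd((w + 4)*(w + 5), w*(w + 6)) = 1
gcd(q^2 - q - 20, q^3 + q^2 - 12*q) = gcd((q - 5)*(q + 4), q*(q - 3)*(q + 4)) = q + 4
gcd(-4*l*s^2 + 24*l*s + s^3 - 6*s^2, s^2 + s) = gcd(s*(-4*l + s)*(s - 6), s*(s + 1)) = s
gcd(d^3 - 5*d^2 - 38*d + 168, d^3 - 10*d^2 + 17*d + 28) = d^2 - 11*d + 28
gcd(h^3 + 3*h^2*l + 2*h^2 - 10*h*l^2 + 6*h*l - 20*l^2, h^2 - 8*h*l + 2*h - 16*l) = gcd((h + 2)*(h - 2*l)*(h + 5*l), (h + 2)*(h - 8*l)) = h + 2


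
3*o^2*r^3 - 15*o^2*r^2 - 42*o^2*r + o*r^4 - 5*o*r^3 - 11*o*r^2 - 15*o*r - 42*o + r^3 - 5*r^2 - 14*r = (3*o + r)*(r - 7)*(r + 2)*(o*r + 1)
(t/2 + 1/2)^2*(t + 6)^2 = t^4/4 + 7*t^3/2 + 61*t^2/4 + 21*t + 9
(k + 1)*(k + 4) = k^2 + 5*k + 4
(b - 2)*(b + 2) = b^2 - 4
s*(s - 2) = s^2 - 2*s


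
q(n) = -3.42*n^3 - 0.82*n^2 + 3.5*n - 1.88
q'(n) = -10.26*n^2 - 1.64*n + 3.5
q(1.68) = -14.53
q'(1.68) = -28.21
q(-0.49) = -3.39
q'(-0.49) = 1.84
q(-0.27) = -2.82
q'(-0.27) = 3.19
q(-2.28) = 26.41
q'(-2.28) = -46.10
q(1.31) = -6.39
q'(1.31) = -16.26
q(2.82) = -75.23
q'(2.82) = -82.72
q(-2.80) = 56.97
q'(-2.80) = -72.35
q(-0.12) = -2.31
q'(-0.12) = 3.55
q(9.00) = -2529.98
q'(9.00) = -842.32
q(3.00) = -91.10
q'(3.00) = -93.76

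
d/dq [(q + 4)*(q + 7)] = 2*q + 11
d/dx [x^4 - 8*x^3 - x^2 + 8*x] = 4*x^3 - 24*x^2 - 2*x + 8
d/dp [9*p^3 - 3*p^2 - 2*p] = 27*p^2 - 6*p - 2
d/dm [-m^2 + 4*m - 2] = 4 - 2*m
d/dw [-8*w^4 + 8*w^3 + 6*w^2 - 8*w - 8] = -32*w^3 + 24*w^2 + 12*w - 8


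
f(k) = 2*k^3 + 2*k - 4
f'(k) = 6*k^2 + 2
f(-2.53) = -41.45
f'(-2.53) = 40.41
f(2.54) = 33.85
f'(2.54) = 40.71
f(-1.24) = -10.29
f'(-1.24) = 11.23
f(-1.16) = -9.44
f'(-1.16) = 10.07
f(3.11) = 62.38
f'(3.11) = 60.03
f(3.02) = 57.13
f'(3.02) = 56.72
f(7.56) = 875.28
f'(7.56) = 344.92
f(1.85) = 12.36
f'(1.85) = 22.54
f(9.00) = 1472.00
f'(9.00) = 488.00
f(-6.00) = -448.00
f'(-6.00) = 218.00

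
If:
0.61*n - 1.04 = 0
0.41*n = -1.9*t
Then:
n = 1.70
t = -0.37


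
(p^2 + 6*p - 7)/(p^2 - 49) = (p - 1)/(p - 7)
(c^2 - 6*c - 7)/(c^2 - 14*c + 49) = (c + 1)/(c - 7)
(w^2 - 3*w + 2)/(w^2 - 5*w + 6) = (w - 1)/(w - 3)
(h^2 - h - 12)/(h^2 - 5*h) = (h^2 - h - 12)/(h*(h - 5))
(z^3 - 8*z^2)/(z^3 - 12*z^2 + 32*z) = z/(z - 4)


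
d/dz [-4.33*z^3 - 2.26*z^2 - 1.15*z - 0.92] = -12.99*z^2 - 4.52*z - 1.15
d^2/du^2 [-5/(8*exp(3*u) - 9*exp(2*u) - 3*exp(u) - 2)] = 15*(6*(-8*exp(2*u) + 6*exp(u) + 1)^2*exp(u) + (24*exp(2*u) - 12*exp(u) - 1)*(-8*exp(3*u) + 9*exp(2*u) + 3*exp(u) + 2))*exp(u)/(-8*exp(3*u) + 9*exp(2*u) + 3*exp(u) + 2)^3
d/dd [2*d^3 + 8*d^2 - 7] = 2*d*(3*d + 8)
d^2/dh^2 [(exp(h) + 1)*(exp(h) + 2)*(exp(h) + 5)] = (9*exp(2*h) + 32*exp(h) + 17)*exp(h)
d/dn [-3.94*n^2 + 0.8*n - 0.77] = 0.8 - 7.88*n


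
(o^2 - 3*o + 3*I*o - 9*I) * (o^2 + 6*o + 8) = o^4 + 3*o^3 + 3*I*o^3 - 10*o^2 + 9*I*o^2 - 24*o - 30*I*o - 72*I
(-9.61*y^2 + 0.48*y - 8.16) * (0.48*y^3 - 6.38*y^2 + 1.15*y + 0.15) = -4.6128*y^5 + 61.5422*y^4 - 18.0307*y^3 + 51.1713*y^2 - 9.312*y - 1.224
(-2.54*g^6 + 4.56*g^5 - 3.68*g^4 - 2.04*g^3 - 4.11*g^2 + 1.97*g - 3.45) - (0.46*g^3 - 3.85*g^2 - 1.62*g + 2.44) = -2.54*g^6 + 4.56*g^5 - 3.68*g^4 - 2.5*g^3 - 0.26*g^2 + 3.59*g - 5.89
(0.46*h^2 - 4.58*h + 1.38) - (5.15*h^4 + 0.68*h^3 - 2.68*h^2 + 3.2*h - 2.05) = -5.15*h^4 - 0.68*h^3 + 3.14*h^2 - 7.78*h + 3.43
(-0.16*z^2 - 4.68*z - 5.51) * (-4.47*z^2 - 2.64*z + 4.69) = 0.7152*z^4 + 21.342*z^3 + 36.2345*z^2 - 7.4028*z - 25.8419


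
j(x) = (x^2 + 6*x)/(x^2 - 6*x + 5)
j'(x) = (6 - 2*x)*(x^2 + 6*x)/(x^2 - 6*x + 5)^2 + (2*x + 6)/(x^2 - 6*x + 5) = 2*(-6*x^2 + 5*x + 15)/(x^4 - 12*x^3 + 46*x^2 - 60*x + 25)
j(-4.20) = -0.16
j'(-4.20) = -0.10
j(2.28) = -5.42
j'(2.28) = -0.79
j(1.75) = -5.56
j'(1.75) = 1.81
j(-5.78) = -0.02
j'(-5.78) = -0.08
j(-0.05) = -0.06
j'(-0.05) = 1.05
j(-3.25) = -0.25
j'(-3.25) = -0.11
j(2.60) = -5.82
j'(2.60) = -1.70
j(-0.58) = -0.36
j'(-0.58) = 0.26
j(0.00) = 0.00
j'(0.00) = 1.20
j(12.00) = 2.81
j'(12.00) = -0.27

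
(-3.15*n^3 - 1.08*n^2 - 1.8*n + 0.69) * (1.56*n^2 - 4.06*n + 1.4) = -4.914*n^5 + 11.1042*n^4 - 2.8332*n^3 + 6.8724*n^2 - 5.3214*n + 0.966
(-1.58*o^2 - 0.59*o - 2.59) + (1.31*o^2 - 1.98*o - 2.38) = -0.27*o^2 - 2.57*o - 4.97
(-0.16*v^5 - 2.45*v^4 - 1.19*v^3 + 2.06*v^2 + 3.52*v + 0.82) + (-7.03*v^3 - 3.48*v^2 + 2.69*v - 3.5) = -0.16*v^5 - 2.45*v^4 - 8.22*v^3 - 1.42*v^2 + 6.21*v - 2.68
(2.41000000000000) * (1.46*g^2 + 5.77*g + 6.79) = 3.5186*g^2 + 13.9057*g + 16.3639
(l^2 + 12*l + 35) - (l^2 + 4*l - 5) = 8*l + 40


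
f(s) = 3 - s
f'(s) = -1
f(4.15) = -1.15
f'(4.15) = -1.00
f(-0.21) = 3.21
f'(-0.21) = -1.00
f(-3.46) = 6.46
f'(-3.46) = -1.00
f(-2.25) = 5.25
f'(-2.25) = -1.00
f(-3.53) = 6.53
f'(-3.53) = -1.00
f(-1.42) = 4.42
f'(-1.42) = -1.00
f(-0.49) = 3.49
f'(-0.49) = -1.00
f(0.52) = 2.48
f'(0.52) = -1.00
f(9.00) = -6.00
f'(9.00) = -1.00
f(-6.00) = 9.00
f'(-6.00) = -1.00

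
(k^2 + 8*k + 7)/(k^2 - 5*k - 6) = (k + 7)/(k - 6)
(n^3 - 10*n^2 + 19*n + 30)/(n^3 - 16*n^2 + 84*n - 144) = (n^2 - 4*n - 5)/(n^2 - 10*n + 24)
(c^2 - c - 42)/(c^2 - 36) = (c - 7)/(c - 6)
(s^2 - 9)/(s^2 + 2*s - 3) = (s - 3)/(s - 1)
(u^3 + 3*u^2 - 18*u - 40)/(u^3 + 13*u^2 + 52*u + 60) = (u - 4)/(u + 6)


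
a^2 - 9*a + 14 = (a - 7)*(a - 2)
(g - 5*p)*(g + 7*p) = g^2 + 2*g*p - 35*p^2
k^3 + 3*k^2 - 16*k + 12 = (k - 2)*(k - 1)*(k + 6)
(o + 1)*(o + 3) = o^2 + 4*o + 3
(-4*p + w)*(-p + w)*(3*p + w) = 12*p^3 - 11*p^2*w - 2*p*w^2 + w^3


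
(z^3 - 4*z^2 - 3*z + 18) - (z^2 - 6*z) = z^3 - 5*z^2 + 3*z + 18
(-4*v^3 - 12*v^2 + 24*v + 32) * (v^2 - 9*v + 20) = -4*v^5 + 24*v^4 + 52*v^3 - 424*v^2 + 192*v + 640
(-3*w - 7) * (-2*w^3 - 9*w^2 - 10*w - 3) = 6*w^4 + 41*w^3 + 93*w^2 + 79*w + 21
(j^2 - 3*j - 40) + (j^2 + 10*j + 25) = 2*j^2 + 7*j - 15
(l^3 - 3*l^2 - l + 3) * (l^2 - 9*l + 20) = l^5 - 12*l^4 + 46*l^3 - 48*l^2 - 47*l + 60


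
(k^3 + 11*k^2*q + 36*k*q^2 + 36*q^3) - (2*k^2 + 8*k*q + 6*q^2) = k^3 + 11*k^2*q - 2*k^2 + 36*k*q^2 - 8*k*q + 36*q^3 - 6*q^2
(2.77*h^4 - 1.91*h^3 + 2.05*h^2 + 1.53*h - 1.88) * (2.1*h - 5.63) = 5.817*h^5 - 19.6061*h^4 + 15.0583*h^3 - 8.3285*h^2 - 12.5619*h + 10.5844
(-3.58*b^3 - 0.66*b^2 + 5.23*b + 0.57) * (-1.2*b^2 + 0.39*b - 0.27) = 4.296*b^5 - 0.6042*b^4 - 5.5668*b^3 + 1.5339*b^2 - 1.1898*b - 0.1539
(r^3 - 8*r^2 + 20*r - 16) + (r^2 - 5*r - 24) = r^3 - 7*r^2 + 15*r - 40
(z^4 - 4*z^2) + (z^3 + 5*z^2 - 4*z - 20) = z^4 + z^3 + z^2 - 4*z - 20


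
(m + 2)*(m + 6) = m^2 + 8*m + 12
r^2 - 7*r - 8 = (r - 8)*(r + 1)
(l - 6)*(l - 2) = l^2 - 8*l + 12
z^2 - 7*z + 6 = (z - 6)*(z - 1)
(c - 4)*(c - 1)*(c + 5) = c^3 - 21*c + 20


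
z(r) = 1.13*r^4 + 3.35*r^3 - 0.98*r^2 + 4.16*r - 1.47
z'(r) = 4.52*r^3 + 10.05*r^2 - 1.96*r + 4.16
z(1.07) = 7.44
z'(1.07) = 19.11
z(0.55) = 1.18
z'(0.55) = 6.87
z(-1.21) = -11.45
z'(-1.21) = 13.24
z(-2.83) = -24.54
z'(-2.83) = -12.25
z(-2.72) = -25.60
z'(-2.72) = -7.11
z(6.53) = 2971.32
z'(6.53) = 1678.47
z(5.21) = 1299.95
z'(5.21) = 905.97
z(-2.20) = -24.57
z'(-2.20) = 8.99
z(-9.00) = 4853.49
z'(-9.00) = -2459.23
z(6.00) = 2176.29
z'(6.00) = 1330.52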